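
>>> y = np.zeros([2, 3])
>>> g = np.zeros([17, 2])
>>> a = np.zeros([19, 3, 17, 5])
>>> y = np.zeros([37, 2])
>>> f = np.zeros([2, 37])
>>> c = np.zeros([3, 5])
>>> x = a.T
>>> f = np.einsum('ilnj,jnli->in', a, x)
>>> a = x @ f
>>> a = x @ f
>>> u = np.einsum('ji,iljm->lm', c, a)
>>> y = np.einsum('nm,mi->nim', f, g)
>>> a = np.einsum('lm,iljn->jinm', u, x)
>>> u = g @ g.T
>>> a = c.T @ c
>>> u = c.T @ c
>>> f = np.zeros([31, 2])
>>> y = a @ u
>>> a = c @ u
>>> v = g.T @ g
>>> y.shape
(5, 5)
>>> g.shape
(17, 2)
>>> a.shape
(3, 5)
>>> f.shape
(31, 2)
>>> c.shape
(3, 5)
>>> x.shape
(5, 17, 3, 19)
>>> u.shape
(5, 5)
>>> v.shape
(2, 2)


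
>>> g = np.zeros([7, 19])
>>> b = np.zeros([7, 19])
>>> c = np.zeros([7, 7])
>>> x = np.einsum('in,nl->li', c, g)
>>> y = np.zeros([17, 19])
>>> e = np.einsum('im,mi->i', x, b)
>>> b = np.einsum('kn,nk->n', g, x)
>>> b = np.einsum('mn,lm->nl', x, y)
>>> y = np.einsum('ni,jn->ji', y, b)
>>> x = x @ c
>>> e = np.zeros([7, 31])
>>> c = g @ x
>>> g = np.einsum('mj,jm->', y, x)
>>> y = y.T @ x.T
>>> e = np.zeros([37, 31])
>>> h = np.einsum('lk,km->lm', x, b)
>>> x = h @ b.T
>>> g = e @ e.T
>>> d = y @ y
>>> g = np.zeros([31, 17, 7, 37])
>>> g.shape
(31, 17, 7, 37)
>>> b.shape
(7, 17)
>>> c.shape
(7, 7)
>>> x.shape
(19, 7)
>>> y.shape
(19, 19)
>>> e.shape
(37, 31)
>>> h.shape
(19, 17)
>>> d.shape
(19, 19)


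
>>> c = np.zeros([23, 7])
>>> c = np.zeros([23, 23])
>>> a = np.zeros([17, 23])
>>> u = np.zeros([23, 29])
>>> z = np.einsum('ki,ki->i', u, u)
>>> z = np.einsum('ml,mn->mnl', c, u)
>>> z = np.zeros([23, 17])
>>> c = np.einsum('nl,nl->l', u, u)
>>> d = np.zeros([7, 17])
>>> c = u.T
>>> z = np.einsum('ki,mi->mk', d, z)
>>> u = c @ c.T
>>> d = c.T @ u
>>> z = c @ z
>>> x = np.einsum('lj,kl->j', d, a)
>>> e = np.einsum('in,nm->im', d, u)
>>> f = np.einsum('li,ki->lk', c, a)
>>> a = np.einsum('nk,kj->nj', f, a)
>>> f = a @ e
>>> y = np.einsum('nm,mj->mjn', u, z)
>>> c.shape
(29, 23)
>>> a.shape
(29, 23)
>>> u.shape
(29, 29)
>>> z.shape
(29, 7)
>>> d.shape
(23, 29)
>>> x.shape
(29,)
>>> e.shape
(23, 29)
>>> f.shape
(29, 29)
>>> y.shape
(29, 7, 29)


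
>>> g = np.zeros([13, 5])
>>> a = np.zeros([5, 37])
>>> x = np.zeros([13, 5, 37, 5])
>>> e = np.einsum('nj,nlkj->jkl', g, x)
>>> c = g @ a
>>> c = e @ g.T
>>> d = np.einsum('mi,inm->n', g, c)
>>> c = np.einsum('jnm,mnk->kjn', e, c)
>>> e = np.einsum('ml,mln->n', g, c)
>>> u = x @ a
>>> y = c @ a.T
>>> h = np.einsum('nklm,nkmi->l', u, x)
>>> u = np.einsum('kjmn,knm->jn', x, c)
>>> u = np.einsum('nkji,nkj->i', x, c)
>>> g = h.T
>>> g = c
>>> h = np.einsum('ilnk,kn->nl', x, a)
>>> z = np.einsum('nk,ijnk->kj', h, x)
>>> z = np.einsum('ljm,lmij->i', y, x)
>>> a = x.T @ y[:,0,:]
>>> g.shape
(13, 5, 37)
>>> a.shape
(5, 37, 5, 5)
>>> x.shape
(13, 5, 37, 5)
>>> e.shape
(37,)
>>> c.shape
(13, 5, 37)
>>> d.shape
(37,)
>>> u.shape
(5,)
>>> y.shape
(13, 5, 5)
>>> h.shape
(37, 5)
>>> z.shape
(37,)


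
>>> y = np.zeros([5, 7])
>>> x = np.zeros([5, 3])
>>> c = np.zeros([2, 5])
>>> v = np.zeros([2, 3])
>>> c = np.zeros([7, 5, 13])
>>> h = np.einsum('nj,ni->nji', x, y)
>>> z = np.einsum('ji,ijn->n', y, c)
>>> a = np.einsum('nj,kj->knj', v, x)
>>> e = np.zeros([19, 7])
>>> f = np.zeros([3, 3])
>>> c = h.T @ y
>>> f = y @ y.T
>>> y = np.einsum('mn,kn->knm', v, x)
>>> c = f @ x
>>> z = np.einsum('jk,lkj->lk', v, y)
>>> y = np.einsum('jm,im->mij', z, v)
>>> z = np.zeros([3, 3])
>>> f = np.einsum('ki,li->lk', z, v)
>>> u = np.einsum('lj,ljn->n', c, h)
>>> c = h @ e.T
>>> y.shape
(3, 2, 5)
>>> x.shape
(5, 3)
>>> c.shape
(5, 3, 19)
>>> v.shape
(2, 3)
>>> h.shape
(5, 3, 7)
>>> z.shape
(3, 3)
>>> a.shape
(5, 2, 3)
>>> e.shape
(19, 7)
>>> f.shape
(2, 3)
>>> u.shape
(7,)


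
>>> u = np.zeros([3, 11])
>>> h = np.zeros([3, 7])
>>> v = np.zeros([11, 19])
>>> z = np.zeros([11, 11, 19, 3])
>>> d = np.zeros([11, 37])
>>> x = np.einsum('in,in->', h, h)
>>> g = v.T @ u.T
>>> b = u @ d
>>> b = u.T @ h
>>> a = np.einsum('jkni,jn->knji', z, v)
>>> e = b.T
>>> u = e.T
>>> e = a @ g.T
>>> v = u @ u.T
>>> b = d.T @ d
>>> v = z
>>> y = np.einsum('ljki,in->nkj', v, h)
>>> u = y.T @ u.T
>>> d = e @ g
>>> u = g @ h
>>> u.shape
(19, 7)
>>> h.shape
(3, 7)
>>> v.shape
(11, 11, 19, 3)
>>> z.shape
(11, 11, 19, 3)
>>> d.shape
(11, 19, 11, 3)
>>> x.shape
()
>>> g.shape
(19, 3)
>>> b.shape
(37, 37)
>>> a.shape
(11, 19, 11, 3)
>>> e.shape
(11, 19, 11, 19)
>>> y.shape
(7, 19, 11)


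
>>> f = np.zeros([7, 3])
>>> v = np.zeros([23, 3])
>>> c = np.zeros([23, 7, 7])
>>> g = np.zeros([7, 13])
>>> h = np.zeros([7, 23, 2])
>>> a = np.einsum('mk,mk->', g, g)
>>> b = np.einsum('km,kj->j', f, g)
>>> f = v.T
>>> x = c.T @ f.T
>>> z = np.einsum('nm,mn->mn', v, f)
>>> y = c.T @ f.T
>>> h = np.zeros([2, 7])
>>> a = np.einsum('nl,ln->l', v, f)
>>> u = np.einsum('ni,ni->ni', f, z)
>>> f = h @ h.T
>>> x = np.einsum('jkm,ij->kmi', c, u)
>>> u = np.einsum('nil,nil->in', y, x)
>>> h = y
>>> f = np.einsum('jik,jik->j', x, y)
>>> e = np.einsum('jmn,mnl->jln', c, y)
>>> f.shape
(7,)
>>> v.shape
(23, 3)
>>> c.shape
(23, 7, 7)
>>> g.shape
(7, 13)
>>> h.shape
(7, 7, 3)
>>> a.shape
(3,)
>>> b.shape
(13,)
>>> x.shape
(7, 7, 3)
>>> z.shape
(3, 23)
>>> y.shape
(7, 7, 3)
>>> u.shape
(7, 7)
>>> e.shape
(23, 3, 7)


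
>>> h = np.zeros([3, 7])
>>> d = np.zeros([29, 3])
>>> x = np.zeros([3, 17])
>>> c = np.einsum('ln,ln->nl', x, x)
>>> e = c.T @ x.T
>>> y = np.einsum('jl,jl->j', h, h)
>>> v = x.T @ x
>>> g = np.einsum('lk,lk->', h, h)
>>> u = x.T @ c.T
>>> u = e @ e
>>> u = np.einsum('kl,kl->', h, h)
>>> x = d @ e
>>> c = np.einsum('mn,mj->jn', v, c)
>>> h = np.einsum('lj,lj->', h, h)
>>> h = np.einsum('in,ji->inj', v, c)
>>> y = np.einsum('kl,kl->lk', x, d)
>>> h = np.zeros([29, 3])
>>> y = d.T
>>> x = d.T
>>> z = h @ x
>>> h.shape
(29, 3)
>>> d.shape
(29, 3)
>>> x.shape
(3, 29)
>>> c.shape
(3, 17)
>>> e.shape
(3, 3)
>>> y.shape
(3, 29)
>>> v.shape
(17, 17)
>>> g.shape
()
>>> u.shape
()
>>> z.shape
(29, 29)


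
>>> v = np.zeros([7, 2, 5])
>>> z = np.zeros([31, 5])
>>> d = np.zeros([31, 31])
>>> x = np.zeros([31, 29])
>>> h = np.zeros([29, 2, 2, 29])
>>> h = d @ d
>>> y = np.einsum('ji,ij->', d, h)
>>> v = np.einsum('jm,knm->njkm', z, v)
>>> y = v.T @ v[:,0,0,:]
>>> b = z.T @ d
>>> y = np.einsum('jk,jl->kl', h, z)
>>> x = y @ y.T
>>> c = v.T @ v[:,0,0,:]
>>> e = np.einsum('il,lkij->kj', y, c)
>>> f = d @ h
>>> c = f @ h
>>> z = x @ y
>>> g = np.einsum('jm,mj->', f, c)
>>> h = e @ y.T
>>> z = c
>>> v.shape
(2, 31, 7, 5)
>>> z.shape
(31, 31)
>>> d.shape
(31, 31)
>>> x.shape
(31, 31)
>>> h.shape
(7, 31)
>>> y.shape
(31, 5)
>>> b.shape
(5, 31)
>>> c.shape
(31, 31)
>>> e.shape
(7, 5)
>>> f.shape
(31, 31)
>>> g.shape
()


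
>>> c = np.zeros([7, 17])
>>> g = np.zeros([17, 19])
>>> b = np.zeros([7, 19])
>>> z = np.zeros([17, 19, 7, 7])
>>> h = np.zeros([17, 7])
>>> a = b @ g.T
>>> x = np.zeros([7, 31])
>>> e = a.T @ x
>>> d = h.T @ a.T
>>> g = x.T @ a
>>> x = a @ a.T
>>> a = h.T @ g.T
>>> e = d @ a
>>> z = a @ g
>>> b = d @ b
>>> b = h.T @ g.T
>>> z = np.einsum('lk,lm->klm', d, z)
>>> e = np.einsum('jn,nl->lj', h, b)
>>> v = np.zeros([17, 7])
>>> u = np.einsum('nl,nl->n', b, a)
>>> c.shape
(7, 17)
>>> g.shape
(31, 17)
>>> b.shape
(7, 31)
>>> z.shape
(7, 7, 17)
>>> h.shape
(17, 7)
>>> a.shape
(7, 31)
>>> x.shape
(7, 7)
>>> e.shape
(31, 17)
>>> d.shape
(7, 7)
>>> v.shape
(17, 7)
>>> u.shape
(7,)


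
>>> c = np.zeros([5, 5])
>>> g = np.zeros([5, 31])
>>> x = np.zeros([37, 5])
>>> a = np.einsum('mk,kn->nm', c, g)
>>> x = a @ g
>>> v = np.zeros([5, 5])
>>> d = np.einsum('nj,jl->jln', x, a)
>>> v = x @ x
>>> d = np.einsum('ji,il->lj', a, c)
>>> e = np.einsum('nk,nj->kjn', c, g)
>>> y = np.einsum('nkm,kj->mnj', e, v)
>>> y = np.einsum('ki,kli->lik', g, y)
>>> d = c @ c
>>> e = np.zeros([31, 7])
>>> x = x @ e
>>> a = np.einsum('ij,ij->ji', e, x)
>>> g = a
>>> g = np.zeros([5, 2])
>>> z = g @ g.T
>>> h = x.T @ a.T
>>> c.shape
(5, 5)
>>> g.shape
(5, 2)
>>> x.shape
(31, 7)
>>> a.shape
(7, 31)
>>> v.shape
(31, 31)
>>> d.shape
(5, 5)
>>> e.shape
(31, 7)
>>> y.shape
(5, 31, 5)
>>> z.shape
(5, 5)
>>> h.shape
(7, 7)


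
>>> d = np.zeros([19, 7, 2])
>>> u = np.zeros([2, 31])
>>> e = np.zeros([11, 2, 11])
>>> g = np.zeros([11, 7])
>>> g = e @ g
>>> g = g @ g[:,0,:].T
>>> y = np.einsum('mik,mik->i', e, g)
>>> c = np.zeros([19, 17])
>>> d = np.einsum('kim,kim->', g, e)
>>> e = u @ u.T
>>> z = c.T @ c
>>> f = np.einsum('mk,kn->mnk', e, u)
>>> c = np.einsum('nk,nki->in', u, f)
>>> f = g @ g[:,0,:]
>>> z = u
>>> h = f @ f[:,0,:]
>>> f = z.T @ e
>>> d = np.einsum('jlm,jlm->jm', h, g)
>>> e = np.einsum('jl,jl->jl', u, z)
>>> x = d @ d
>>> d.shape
(11, 11)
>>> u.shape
(2, 31)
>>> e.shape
(2, 31)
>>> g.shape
(11, 2, 11)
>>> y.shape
(2,)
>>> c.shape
(2, 2)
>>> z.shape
(2, 31)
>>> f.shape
(31, 2)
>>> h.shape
(11, 2, 11)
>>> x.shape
(11, 11)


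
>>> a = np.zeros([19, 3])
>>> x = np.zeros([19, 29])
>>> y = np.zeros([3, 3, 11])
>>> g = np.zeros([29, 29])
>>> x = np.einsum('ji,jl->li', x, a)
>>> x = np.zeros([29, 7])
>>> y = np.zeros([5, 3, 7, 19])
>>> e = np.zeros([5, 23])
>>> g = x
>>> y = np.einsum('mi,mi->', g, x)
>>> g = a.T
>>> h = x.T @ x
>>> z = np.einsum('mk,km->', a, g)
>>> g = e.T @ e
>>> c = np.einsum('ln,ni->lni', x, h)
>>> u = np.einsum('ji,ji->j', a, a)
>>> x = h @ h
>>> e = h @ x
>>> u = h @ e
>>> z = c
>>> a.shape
(19, 3)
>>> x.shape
(7, 7)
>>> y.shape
()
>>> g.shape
(23, 23)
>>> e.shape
(7, 7)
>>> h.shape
(7, 7)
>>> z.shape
(29, 7, 7)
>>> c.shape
(29, 7, 7)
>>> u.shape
(7, 7)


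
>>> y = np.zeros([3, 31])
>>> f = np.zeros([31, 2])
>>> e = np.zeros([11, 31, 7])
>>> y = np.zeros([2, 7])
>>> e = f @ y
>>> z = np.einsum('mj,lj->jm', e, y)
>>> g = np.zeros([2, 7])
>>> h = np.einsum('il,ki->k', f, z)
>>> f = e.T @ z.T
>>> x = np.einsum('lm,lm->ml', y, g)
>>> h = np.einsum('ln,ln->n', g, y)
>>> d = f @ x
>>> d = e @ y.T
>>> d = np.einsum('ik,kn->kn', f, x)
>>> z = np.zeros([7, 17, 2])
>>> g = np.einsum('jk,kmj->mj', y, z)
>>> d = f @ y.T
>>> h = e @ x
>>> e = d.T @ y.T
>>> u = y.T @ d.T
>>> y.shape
(2, 7)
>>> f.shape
(7, 7)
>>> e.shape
(2, 2)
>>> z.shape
(7, 17, 2)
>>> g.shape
(17, 2)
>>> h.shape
(31, 2)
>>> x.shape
(7, 2)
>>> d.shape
(7, 2)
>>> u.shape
(7, 7)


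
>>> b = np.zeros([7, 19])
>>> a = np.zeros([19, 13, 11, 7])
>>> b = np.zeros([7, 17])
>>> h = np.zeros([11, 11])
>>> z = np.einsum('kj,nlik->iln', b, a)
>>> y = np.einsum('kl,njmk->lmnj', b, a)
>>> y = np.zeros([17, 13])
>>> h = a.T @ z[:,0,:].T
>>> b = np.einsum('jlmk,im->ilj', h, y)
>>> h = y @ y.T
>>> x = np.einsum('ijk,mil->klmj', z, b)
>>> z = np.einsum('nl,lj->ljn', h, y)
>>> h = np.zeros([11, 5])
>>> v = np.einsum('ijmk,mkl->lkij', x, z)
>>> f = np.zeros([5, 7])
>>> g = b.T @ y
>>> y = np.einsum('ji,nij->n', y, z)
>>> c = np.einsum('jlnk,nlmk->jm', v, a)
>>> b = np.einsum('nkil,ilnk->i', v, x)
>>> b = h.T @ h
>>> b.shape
(5, 5)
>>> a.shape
(19, 13, 11, 7)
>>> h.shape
(11, 5)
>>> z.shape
(17, 13, 17)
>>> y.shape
(17,)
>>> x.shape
(19, 7, 17, 13)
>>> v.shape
(17, 13, 19, 7)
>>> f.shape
(5, 7)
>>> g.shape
(7, 11, 13)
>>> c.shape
(17, 11)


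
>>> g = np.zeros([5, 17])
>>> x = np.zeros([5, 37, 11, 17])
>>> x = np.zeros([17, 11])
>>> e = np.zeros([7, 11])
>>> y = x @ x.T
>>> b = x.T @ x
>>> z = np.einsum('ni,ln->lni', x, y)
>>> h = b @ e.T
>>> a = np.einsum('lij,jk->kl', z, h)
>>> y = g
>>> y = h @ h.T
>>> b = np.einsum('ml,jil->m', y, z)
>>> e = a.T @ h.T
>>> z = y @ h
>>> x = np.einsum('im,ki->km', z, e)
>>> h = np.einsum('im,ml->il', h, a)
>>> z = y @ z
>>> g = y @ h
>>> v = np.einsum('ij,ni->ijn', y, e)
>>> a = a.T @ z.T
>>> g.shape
(11, 17)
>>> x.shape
(17, 7)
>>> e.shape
(17, 11)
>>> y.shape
(11, 11)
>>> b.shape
(11,)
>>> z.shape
(11, 7)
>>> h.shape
(11, 17)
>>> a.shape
(17, 11)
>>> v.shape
(11, 11, 17)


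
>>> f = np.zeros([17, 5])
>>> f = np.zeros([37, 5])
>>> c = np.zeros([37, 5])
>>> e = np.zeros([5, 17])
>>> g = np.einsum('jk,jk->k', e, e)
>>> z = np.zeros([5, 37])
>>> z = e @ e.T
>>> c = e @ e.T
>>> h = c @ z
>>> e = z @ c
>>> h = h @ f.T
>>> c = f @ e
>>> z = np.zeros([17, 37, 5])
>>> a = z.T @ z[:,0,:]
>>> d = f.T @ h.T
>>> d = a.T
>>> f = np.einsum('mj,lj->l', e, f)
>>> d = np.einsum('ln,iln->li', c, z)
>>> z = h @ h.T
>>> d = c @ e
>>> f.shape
(37,)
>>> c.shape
(37, 5)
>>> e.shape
(5, 5)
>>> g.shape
(17,)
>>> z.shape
(5, 5)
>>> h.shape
(5, 37)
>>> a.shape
(5, 37, 5)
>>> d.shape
(37, 5)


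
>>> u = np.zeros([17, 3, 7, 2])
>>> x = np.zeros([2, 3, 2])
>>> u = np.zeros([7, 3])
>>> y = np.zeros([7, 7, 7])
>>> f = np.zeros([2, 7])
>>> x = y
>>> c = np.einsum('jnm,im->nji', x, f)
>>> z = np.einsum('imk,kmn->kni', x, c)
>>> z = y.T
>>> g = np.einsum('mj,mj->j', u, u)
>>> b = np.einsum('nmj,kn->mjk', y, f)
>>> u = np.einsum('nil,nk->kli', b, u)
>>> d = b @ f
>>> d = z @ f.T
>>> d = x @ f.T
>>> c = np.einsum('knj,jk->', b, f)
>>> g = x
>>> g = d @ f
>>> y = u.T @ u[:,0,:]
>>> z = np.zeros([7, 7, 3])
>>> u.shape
(3, 2, 7)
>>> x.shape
(7, 7, 7)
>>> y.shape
(7, 2, 7)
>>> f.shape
(2, 7)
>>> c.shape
()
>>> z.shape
(7, 7, 3)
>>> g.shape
(7, 7, 7)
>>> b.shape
(7, 7, 2)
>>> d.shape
(7, 7, 2)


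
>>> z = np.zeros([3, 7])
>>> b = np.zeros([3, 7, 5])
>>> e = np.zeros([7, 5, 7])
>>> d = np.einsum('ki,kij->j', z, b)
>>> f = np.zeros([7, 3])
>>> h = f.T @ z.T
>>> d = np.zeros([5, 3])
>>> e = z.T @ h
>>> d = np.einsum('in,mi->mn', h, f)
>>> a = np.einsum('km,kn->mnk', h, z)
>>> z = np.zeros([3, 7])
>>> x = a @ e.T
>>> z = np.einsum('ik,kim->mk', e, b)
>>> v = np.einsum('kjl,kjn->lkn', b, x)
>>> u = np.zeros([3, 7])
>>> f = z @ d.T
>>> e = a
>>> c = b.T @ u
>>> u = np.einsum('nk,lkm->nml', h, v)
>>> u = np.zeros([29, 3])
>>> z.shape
(5, 3)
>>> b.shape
(3, 7, 5)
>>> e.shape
(3, 7, 3)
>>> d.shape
(7, 3)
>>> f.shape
(5, 7)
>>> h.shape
(3, 3)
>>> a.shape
(3, 7, 3)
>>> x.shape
(3, 7, 7)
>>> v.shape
(5, 3, 7)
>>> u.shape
(29, 3)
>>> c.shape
(5, 7, 7)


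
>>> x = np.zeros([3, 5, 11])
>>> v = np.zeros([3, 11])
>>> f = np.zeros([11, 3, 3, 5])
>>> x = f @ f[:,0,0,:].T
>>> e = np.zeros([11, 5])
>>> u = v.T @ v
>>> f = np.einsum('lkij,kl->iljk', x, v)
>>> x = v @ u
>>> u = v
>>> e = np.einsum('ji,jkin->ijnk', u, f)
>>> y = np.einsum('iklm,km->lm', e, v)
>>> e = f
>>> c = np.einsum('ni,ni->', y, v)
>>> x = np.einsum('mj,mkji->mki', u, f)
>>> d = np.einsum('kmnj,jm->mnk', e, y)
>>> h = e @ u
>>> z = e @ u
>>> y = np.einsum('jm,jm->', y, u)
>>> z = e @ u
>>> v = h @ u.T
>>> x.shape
(3, 11, 3)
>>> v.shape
(3, 11, 11, 3)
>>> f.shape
(3, 11, 11, 3)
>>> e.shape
(3, 11, 11, 3)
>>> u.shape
(3, 11)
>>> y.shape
()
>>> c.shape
()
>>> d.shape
(11, 11, 3)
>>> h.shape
(3, 11, 11, 11)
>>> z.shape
(3, 11, 11, 11)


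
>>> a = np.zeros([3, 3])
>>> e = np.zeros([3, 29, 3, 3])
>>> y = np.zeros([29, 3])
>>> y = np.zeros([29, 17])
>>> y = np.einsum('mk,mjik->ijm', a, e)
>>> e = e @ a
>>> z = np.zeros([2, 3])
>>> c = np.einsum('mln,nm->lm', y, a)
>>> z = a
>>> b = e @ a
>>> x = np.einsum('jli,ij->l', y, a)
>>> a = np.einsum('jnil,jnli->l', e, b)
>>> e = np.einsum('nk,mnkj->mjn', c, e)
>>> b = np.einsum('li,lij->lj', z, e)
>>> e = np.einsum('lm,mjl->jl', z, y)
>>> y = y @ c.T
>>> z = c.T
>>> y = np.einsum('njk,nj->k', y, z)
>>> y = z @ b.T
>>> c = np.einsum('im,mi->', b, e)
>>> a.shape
(3,)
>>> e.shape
(29, 3)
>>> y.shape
(3, 3)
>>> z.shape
(3, 29)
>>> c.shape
()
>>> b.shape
(3, 29)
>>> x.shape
(29,)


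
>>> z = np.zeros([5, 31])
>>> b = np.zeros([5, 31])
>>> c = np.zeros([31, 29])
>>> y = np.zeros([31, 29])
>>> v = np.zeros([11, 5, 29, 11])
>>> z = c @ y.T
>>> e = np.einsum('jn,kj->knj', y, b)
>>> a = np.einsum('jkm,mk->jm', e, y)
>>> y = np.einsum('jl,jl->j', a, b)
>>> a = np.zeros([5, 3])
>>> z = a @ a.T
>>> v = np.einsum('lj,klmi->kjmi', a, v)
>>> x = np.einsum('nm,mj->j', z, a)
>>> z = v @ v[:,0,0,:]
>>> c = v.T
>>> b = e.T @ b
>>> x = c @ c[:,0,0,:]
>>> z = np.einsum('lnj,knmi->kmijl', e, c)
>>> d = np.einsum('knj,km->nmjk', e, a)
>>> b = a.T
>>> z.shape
(11, 3, 11, 31, 5)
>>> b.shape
(3, 5)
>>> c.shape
(11, 29, 3, 11)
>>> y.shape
(5,)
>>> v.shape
(11, 3, 29, 11)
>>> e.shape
(5, 29, 31)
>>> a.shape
(5, 3)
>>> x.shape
(11, 29, 3, 11)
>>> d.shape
(29, 3, 31, 5)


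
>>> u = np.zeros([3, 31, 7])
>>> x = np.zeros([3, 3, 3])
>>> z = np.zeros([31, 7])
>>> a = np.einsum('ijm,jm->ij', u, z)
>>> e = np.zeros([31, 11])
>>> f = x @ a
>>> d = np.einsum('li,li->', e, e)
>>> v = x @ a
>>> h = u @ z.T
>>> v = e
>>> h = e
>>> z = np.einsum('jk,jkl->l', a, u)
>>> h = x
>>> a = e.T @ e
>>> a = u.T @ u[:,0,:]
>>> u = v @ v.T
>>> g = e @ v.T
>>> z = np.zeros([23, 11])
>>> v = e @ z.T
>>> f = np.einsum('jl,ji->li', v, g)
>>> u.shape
(31, 31)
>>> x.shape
(3, 3, 3)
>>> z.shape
(23, 11)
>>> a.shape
(7, 31, 7)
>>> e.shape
(31, 11)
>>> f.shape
(23, 31)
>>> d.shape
()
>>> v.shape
(31, 23)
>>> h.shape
(3, 3, 3)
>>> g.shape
(31, 31)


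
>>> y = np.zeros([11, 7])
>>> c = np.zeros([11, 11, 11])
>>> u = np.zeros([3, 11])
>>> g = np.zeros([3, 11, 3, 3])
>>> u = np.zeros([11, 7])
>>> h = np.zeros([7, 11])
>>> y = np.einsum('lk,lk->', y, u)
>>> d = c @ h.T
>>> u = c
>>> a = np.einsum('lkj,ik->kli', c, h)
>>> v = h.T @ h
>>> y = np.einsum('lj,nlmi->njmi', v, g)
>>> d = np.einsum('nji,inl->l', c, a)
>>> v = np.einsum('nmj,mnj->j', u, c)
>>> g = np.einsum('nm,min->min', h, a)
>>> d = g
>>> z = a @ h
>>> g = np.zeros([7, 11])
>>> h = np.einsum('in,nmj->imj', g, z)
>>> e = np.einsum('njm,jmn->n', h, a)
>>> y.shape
(3, 11, 3, 3)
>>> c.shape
(11, 11, 11)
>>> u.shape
(11, 11, 11)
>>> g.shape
(7, 11)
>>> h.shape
(7, 11, 11)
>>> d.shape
(11, 11, 7)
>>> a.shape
(11, 11, 7)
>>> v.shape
(11,)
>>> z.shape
(11, 11, 11)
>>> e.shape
(7,)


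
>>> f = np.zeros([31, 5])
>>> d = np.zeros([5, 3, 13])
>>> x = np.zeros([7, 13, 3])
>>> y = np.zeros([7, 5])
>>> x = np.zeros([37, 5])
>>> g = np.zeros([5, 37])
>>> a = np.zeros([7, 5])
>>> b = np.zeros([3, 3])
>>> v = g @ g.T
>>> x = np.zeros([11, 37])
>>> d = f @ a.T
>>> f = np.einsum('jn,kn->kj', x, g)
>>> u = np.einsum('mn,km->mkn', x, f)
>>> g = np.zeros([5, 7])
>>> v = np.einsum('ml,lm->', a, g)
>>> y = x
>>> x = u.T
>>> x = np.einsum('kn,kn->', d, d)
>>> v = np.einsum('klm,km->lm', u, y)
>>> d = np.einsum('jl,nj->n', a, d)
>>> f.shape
(5, 11)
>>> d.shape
(31,)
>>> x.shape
()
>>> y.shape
(11, 37)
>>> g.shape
(5, 7)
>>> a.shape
(7, 5)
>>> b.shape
(3, 3)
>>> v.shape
(5, 37)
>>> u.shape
(11, 5, 37)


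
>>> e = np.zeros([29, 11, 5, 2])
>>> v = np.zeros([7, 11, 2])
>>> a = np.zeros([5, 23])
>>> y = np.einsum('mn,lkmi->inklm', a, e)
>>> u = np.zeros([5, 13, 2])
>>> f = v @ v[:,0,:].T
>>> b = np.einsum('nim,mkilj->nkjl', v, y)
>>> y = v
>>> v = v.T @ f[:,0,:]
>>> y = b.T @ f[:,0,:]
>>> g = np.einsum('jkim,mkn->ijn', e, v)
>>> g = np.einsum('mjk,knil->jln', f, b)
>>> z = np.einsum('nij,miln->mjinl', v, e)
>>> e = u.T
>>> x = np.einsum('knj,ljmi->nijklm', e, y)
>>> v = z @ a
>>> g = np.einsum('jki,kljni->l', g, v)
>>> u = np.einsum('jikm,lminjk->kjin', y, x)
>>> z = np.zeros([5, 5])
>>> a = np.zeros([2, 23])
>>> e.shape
(2, 13, 5)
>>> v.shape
(29, 7, 11, 2, 23)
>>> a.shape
(2, 23)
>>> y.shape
(29, 5, 23, 7)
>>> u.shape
(23, 29, 5, 2)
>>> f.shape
(7, 11, 7)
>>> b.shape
(7, 23, 5, 29)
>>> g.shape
(7,)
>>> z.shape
(5, 5)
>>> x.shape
(13, 7, 5, 2, 29, 23)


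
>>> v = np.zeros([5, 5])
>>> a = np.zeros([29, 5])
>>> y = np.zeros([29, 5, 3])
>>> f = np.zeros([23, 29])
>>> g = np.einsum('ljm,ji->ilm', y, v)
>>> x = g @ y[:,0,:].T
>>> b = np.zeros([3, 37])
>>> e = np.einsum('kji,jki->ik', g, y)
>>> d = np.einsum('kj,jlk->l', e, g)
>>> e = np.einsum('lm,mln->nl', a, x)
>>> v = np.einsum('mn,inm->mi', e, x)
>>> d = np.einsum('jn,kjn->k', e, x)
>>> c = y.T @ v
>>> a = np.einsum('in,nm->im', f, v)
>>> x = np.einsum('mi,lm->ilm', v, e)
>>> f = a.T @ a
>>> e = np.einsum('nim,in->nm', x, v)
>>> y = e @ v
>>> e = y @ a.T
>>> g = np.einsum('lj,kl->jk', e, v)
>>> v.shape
(29, 5)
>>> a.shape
(23, 5)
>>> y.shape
(5, 5)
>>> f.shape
(5, 5)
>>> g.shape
(23, 29)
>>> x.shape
(5, 29, 29)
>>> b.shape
(3, 37)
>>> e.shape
(5, 23)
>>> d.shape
(5,)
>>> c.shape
(3, 5, 5)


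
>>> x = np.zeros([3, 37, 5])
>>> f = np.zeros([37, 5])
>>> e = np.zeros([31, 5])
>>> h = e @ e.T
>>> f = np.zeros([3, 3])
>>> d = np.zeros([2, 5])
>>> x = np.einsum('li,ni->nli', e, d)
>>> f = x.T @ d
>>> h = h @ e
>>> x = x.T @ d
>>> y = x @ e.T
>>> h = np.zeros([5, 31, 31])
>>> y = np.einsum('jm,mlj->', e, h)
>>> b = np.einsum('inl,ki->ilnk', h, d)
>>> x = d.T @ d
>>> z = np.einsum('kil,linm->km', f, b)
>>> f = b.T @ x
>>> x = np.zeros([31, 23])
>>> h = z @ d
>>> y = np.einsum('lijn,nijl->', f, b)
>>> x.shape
(31, 23)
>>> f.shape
(2, 31, 31, 5)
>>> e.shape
(31, 5)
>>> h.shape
(5, 5)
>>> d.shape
(2, 5)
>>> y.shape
()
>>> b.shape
(5, 31, 31, 2)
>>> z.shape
(5, 2)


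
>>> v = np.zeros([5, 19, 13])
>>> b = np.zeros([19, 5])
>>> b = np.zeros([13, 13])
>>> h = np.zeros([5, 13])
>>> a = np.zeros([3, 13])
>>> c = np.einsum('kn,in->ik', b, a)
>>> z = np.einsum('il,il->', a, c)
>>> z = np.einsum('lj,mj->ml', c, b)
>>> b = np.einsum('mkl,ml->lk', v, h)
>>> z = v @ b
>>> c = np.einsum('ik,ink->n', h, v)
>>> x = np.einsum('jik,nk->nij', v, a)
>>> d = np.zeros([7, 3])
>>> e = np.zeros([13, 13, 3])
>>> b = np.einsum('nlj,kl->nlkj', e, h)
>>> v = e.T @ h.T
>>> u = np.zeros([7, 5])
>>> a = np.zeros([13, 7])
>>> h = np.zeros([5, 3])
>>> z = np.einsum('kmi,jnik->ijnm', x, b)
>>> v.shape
(3, 13, 5)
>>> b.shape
(13, 13, 5, 3)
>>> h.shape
(5, 3)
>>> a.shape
(13, 7)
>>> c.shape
(19,)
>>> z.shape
(5, 13, 13, 19)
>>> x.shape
(3, 19, 5)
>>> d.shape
(7, 3)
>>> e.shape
(13, 13, 3)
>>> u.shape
(7, 5)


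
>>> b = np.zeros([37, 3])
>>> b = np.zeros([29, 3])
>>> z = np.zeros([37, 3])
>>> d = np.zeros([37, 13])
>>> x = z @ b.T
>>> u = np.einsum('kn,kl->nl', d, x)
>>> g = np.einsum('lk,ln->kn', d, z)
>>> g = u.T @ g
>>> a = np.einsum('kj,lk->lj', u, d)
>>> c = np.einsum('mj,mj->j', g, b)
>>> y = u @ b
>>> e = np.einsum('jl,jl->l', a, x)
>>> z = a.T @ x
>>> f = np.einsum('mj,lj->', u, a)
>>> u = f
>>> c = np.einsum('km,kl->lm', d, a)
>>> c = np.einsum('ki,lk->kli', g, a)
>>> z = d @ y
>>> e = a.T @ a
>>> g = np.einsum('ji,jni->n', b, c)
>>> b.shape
(29, 3)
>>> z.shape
(37, 3)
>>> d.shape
(37, 13)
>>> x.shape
(37, 29)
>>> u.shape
()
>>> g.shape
(37,)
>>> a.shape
(37, 29)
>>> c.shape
(29, 37, 3)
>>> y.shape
(13, 3)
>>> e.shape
(29, 29)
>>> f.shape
()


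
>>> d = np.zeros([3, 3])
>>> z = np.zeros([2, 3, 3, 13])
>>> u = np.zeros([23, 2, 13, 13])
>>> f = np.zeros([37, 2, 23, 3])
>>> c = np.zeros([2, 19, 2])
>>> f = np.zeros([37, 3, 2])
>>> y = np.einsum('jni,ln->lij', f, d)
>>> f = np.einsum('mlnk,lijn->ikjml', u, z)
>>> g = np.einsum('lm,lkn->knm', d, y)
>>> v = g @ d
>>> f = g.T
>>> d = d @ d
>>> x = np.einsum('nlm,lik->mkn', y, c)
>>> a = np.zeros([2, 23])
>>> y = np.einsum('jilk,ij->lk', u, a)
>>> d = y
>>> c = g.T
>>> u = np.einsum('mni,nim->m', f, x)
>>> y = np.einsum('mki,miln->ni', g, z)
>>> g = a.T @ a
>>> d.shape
(13, 13)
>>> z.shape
(2, 3, 3, 13)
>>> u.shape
(3,)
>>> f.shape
(3, 37, 2)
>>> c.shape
(3, 37, 2)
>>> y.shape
(13, 3)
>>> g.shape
(23, 23)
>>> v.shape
(2, 37, 3)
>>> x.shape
(37, 2, 3)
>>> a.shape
(2, 23)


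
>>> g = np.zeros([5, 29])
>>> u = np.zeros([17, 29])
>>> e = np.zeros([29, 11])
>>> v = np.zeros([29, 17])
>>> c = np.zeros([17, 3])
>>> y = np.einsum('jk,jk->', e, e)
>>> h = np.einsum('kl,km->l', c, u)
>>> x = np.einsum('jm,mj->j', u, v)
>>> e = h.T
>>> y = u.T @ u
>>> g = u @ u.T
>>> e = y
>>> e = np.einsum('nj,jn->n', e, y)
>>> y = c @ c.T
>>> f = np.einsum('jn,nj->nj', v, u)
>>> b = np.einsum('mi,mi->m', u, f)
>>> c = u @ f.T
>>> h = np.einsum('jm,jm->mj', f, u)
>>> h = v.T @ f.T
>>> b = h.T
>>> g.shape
(17, 17)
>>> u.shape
(17, 29)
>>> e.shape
(29,)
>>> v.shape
(29, 17)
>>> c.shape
(17, 17)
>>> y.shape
(17, 17)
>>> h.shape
(17, 17)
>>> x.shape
(17,)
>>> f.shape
(17, 29)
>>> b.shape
(17, 17)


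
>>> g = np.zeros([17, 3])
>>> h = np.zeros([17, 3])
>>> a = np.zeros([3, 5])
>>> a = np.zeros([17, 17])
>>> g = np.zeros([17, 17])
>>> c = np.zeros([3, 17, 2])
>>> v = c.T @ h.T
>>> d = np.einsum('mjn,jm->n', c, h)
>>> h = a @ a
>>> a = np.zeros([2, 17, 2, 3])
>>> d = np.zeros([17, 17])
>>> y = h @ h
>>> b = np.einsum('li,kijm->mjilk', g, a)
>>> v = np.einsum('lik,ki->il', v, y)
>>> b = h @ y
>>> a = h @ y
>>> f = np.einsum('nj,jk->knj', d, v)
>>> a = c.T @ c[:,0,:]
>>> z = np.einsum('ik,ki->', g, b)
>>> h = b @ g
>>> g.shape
(17, 17)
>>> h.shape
(17, 17)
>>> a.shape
(2, 17, 2)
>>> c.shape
(3, 17, 2)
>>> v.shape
(17, 2)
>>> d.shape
(17, 17)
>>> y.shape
(17, 17)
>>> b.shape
(17, 17)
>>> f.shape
(2, 17, 17)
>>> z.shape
()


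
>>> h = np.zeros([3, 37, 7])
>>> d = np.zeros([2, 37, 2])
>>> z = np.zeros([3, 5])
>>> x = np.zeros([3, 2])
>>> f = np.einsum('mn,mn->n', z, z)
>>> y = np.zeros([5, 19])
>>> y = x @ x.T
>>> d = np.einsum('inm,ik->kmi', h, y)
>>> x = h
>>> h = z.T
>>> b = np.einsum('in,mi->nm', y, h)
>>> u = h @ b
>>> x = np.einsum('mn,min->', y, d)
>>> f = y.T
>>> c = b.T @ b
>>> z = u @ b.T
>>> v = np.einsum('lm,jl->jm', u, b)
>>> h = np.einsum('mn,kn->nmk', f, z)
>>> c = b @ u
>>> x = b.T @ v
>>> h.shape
(3, 3, 5)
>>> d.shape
(3, 7, 3)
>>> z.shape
(5, 3)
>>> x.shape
(5, 5)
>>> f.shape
(3, 3)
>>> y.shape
(3, 3)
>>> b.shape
(3, 5)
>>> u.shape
(5, 5)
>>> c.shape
(3, 5)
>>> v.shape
(3, 5)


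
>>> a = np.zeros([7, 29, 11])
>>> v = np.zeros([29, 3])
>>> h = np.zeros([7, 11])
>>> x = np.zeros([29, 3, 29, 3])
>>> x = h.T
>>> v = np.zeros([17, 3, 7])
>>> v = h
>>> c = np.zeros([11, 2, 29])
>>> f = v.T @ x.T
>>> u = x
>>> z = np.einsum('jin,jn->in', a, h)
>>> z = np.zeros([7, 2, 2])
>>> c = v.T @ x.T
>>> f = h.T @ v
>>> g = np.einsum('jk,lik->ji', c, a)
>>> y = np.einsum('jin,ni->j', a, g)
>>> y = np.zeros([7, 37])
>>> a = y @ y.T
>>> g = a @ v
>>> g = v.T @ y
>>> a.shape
(7, 7)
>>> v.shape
(7, 11)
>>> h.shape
(7, 11)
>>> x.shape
(11, 7)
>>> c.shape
(11, 11)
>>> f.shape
(11, 11)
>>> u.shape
(11, 7)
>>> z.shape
(7, 2, 2)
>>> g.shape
(11, 37)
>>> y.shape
(7, 37)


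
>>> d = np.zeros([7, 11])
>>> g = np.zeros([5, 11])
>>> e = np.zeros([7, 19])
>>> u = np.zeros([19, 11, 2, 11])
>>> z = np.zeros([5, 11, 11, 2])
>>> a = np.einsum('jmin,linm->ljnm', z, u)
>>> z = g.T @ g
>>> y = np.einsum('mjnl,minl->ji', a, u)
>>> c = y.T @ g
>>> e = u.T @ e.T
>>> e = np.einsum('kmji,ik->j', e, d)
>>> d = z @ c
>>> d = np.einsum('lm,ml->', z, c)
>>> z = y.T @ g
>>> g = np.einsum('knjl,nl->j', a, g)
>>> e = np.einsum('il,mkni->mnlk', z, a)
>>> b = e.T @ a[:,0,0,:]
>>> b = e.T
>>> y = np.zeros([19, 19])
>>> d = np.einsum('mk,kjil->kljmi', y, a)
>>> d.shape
(19, 11, 5, 19, 2)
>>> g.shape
(2,)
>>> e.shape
(19, 2, 11, 5)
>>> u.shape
(19, 11, 2, 11)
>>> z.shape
(11, 11)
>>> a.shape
(19, 5, 2, 11)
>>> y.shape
(19, 19)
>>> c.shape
(11, 11)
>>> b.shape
(5, 11, 2, 19)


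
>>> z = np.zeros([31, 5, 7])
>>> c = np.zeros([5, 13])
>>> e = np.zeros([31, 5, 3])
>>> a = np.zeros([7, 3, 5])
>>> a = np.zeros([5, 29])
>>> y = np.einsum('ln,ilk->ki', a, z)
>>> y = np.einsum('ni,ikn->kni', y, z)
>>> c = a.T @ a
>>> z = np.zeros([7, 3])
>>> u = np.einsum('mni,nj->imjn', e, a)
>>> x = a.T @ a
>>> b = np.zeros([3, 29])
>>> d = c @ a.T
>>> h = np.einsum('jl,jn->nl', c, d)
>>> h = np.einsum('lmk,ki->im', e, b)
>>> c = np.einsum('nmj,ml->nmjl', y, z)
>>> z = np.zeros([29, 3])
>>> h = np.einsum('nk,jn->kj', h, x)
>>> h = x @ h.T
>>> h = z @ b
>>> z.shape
(29, 3)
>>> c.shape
(5, 7, 31, 3)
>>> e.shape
(31, 5, 3)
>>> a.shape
(5, 29)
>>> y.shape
(5, 7, 31)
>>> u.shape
(3, 31, 29, 5)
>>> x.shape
(29, 29)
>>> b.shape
(3, 29)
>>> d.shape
(29, 5)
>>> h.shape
(29, 29)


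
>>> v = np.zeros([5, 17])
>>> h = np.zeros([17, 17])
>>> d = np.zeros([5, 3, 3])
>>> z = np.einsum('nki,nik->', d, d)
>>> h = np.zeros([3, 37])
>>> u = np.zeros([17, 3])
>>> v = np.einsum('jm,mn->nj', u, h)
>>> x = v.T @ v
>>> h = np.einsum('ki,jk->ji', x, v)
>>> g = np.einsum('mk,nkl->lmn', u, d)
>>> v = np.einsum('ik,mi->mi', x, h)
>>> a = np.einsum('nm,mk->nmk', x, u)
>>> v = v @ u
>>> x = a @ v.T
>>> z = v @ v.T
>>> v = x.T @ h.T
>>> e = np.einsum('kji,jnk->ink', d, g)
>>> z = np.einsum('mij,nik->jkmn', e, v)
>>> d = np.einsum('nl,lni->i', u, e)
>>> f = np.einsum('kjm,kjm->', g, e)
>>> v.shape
(37, 17, 37)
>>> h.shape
(37, 17)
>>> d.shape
(5,)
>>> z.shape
(5, 37, 3, 37)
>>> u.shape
(17, 3)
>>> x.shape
(17, 17, 37)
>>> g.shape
(3, 17, 5)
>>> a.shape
(17, 17, 3)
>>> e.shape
(3, 17, 5)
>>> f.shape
()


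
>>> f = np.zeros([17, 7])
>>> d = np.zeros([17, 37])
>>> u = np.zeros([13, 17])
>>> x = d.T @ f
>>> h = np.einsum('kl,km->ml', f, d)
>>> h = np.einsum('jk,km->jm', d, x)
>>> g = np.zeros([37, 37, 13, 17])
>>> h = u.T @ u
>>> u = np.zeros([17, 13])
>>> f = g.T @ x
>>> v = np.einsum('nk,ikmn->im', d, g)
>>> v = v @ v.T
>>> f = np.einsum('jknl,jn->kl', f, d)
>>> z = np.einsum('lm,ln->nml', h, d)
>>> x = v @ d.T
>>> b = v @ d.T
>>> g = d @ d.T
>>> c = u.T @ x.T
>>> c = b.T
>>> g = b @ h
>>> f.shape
(13, 7)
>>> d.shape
(17, 37)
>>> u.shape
(17, 13)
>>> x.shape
(37, 17)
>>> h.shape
(17, 17)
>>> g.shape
(37, 17)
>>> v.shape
(37, 37)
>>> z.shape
(37, 17, 17)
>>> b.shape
(37, 17)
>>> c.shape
(17, 37)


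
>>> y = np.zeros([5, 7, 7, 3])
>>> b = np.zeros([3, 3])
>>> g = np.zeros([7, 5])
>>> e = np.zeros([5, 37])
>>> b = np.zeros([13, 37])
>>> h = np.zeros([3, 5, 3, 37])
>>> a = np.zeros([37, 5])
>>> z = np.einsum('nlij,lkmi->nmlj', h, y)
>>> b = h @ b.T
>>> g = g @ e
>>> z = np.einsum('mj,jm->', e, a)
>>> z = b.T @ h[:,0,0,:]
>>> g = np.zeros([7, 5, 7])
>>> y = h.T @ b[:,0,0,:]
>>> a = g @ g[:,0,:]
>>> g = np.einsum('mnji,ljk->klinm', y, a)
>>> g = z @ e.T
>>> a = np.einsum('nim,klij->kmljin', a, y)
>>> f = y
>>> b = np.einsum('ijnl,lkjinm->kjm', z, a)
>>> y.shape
(37, 3, 5, 13)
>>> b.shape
(7, 3, 7)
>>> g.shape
(13, 3, 5, 5)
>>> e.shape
(5, 37)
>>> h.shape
(3, 5, 3, 37)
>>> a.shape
(37, 7, 3, 13, 5, 7)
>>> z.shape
(13, 3, 5, 37)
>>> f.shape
(37, 3, 5, 13)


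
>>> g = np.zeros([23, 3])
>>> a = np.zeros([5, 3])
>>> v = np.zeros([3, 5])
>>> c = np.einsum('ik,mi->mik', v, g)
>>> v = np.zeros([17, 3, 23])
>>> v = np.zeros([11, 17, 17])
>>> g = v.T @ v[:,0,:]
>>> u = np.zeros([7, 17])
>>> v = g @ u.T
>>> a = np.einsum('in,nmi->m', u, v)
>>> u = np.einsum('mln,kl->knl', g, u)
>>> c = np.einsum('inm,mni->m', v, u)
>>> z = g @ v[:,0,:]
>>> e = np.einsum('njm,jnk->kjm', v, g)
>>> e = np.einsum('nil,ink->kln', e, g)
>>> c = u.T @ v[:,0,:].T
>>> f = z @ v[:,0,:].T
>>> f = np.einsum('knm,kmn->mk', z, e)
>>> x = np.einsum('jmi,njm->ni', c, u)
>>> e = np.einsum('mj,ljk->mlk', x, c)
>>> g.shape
(17, 17, 17)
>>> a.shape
(17,)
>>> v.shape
(17, 17, 7)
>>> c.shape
(17, 17, 17)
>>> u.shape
(7, 17, 17)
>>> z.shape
(17, 17, 7)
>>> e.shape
(7, 17, 17)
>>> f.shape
(7, 17)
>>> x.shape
(7, 17)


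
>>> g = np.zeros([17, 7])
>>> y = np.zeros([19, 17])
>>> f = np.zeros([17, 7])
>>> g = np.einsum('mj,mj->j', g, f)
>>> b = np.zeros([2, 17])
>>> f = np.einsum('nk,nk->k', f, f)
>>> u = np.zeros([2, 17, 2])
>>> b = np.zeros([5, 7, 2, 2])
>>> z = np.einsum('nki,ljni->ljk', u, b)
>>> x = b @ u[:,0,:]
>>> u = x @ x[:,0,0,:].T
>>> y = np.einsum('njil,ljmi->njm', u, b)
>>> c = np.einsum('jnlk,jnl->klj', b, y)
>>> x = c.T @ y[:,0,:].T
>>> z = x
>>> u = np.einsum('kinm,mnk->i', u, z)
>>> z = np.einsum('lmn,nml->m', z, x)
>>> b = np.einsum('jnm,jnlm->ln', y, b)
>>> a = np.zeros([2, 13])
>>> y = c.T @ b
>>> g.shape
(7,)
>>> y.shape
(5, 2, 7)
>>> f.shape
(7,)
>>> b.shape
(2, 7)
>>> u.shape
(7,)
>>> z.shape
(2,)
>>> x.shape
(5, 2, 5)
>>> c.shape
(2, 2, 5)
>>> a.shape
(2, 13)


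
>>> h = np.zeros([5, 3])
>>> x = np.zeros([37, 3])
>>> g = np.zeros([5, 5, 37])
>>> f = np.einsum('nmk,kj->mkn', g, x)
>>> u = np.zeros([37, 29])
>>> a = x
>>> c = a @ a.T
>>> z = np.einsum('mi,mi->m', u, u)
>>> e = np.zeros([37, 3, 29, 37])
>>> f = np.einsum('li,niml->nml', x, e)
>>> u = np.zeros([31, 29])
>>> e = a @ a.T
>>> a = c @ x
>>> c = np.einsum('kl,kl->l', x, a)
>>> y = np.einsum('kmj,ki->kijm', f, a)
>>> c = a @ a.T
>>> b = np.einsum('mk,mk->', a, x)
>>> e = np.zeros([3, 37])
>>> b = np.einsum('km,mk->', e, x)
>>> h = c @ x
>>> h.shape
(37, 3)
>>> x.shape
(37, 3)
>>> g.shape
(5, 5, 37)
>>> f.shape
(37, 29, 37)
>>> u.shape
(31, 29)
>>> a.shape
(37, 3)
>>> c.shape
(37, 37)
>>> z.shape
(37,)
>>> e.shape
(3, 37)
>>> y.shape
(37, 3, 37, 29)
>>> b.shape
()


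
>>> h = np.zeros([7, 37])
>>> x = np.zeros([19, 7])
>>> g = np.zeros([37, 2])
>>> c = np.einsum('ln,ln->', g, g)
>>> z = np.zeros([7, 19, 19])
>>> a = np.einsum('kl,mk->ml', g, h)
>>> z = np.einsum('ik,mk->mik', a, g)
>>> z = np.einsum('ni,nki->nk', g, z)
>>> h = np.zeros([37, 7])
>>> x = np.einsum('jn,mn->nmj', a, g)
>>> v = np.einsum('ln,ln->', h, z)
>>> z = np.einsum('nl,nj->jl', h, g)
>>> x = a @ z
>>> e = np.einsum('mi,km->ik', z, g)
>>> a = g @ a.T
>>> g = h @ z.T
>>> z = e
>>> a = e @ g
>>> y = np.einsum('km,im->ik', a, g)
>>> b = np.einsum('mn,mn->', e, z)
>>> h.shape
(37, 7)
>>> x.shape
(7, 7)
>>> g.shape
(37, 2)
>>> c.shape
()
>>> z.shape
(7, 37)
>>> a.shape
(7, 2)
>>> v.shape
()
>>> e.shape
(7, 37)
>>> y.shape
(37, 7)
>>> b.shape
()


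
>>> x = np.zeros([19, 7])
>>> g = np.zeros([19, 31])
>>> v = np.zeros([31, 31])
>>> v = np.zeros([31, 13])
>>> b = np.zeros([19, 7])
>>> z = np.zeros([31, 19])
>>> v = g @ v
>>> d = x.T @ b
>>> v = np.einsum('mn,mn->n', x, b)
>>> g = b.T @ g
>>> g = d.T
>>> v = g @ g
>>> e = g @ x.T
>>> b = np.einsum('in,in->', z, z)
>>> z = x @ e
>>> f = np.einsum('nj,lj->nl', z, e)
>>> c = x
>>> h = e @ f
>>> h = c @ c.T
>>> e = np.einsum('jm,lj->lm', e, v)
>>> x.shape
(19, 7)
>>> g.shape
(7, 7)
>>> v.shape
(7, 7)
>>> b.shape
()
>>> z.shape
(19, 19)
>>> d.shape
(7, 7)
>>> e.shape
(7, 19)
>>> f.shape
(19, 7)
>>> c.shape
(19, 7)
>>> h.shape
(19, 19)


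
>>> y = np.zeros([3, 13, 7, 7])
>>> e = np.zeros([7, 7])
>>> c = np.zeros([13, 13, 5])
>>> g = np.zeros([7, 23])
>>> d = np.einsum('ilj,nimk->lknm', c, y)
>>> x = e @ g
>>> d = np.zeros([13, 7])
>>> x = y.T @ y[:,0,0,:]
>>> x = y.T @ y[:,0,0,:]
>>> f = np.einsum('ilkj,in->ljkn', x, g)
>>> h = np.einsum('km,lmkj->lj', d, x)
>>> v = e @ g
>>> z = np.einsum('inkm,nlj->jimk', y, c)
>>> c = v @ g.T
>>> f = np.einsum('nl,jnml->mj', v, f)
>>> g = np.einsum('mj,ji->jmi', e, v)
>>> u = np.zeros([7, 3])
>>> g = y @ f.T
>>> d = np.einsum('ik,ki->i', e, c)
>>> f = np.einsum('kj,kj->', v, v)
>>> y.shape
(3, 13, 7, 7)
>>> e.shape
(7, 7)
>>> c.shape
(7, 7)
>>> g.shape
(3, 13, 7, 13)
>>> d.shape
(7,)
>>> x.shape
(7, 7, 13, 7)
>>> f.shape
()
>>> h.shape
(7, 7)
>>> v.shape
(7, 23)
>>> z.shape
(5, 3, 7, 7)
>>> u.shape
(7, 3)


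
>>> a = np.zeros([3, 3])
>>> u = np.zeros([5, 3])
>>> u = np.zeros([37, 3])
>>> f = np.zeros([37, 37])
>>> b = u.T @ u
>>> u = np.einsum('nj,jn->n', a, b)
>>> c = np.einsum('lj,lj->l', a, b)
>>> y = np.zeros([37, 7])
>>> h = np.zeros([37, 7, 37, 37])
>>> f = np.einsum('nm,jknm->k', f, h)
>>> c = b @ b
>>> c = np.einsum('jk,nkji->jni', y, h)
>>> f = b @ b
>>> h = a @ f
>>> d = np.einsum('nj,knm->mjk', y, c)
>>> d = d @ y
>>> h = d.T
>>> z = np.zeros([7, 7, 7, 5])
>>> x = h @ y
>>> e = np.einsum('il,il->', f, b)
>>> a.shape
(3, 3)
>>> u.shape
(3,)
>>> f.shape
(3, 3)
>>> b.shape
(3, 3)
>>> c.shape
(37, 37, 37)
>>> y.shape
(37, 7)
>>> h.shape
(7, 7, 37)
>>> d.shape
(37, 7, 7)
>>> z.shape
(7, 7, 7, 5)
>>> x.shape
(7, 7, 7)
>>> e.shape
()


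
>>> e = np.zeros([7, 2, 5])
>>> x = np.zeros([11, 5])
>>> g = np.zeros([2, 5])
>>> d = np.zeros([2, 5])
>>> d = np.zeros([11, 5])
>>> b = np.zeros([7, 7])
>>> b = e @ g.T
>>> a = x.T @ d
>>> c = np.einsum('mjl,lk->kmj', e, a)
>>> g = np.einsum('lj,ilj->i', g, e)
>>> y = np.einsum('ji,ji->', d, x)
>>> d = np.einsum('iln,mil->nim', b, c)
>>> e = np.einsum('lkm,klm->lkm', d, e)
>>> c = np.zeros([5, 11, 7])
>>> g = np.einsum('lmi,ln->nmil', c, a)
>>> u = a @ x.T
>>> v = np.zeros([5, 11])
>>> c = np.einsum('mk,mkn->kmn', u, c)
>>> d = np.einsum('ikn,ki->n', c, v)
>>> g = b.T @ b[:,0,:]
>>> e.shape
(2, 7, 5)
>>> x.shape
(11, 5)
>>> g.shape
(2, 2, 2)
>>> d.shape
(7,)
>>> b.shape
(7, 2, 2)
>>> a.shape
(5, 5)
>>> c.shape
(11, 5, 7)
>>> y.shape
()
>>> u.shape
(5, 11)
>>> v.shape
(5, 11)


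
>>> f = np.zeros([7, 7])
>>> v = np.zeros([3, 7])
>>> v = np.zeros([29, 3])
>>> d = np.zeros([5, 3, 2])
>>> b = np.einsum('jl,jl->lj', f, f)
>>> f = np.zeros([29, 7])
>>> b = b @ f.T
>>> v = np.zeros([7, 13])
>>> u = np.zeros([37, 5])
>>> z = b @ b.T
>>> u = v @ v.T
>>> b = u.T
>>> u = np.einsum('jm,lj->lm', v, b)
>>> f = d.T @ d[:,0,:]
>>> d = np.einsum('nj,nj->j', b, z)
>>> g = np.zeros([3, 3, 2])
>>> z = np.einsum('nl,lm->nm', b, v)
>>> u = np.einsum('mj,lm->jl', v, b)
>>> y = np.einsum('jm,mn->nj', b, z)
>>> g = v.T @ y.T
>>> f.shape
(2, 3, 2)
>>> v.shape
(7, 13)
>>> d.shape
(7,)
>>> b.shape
(7, 7)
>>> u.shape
(13, 7)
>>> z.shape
(7, 13)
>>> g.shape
(13, 13)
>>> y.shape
(13, 7)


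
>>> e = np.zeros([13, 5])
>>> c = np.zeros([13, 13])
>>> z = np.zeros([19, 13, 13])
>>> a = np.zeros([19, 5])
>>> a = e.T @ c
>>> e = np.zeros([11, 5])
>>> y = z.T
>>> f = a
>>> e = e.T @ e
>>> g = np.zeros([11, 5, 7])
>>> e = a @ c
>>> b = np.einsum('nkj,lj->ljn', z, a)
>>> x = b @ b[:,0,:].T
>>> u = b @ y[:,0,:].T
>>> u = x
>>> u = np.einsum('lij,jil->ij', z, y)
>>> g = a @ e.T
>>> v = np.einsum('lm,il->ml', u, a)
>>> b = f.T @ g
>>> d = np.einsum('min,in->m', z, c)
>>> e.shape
(5, 13)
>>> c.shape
(13, 13)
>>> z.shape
(19, 13, 13)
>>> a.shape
(5, 13)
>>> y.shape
(13, 13, 19)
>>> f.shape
(5, 13)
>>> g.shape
(5, 5)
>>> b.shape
(13, 5)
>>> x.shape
(5, 13, 5)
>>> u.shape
(13, 13)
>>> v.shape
(13, 13)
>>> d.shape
(19,)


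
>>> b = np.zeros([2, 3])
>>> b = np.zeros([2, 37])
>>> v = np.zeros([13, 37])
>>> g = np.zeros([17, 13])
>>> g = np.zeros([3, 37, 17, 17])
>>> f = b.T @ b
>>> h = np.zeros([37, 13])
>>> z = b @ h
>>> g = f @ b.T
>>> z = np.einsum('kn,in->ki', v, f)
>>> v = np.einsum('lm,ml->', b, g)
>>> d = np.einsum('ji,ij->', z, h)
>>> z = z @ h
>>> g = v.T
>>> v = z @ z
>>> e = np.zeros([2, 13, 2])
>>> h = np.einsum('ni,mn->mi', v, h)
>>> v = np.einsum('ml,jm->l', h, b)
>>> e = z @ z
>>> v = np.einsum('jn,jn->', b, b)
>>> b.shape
(2, 37)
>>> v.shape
()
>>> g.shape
()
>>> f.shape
(37, 37)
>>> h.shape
(37, 13)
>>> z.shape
(13, 13)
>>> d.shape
()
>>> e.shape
(13, 13)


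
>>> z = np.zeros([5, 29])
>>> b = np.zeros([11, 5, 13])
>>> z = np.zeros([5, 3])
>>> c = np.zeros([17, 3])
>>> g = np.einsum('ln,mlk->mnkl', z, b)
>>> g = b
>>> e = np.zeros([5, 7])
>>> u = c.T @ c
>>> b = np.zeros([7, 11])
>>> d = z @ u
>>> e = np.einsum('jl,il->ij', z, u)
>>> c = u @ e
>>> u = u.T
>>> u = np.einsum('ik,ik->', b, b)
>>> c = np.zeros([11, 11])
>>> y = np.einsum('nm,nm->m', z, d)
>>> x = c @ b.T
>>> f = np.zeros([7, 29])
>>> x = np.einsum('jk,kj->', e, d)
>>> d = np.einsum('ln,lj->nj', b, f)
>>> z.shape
(5, 3)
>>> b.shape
(7, 11)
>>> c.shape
(11, 11)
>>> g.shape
(11, 5, 13)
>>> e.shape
(3, 5)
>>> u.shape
()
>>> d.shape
(11, 29)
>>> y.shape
(3,)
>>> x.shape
()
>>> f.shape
(7, 29)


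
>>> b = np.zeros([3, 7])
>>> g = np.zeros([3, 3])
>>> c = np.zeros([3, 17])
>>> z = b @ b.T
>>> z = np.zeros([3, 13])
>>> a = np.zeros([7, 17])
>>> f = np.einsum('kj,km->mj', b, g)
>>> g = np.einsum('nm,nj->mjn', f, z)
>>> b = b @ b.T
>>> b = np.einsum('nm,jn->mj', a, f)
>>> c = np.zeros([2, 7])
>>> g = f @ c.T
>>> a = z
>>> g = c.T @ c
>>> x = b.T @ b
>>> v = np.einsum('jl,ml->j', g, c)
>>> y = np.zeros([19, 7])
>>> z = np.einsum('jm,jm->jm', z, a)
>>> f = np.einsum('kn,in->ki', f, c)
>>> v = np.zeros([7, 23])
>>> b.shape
(17, 3)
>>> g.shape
(7, 7)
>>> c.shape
(2, 7)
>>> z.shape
(3, 13)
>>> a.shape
(3, 13)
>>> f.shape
(3, 2)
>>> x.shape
(3, 3)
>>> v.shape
(7, 23)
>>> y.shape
(19, 7)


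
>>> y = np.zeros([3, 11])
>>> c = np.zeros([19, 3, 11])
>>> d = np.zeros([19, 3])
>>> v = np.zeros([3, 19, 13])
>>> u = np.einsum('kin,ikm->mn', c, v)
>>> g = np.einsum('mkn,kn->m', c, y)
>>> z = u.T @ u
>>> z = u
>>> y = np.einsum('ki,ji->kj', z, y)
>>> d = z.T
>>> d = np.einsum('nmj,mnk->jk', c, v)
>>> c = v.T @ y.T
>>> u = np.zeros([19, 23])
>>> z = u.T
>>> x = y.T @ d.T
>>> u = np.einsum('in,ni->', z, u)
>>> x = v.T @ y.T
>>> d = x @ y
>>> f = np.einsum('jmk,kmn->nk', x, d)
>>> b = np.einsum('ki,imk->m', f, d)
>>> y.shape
(13, 3)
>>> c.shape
(13, 19, 13)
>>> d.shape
(13, 19, 3)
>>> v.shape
(3, 19, 13)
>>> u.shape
()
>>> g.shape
(19,)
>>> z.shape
(23, 19)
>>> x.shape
(13, 19, 13)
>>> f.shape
(3, 13)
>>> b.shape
(19,)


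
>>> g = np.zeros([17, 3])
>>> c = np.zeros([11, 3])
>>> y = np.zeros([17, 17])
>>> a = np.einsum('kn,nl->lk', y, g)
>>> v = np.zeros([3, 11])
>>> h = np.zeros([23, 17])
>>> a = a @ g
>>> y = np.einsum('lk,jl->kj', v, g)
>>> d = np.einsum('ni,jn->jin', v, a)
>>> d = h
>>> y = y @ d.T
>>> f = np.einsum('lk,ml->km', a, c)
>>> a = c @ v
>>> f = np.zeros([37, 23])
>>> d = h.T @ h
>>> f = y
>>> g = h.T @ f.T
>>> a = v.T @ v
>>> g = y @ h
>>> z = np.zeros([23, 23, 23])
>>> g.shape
(11, 17)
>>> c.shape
(11, 3)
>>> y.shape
(11, 23)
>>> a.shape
(11, 11)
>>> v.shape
(3, 11)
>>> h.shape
(23, 17)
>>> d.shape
(17, 17)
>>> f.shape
(11, 23)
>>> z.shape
(23, 23, 23)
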